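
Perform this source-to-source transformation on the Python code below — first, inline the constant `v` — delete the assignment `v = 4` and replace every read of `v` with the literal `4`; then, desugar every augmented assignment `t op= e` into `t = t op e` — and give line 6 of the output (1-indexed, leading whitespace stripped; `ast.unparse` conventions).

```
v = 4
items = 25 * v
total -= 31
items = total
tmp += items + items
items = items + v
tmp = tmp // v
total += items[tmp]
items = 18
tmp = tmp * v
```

Transformed code:
items = 25 * 4
total = total - 31
items = total
tmp = tmp + (items + items)
items = items + 4
tmp = tmp // 4
total = total + items[tmp]
items = 18
tmp = tmp * 4

tmp = tmp // 4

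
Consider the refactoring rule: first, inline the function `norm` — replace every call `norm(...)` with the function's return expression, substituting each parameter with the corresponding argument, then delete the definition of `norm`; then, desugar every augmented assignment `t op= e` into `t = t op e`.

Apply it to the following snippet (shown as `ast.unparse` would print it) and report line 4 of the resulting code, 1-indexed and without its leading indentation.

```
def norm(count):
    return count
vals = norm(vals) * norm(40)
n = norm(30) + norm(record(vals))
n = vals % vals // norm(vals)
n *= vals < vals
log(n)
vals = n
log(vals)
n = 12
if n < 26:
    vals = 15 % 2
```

n = n * (vals < vals)

Transformed code:
vals = vals * 40
n = 30 + record(vals)
n = vals % vals // vals
n = n * (vals < vals)
log(n)
vals = n
log(vals)
n = 12
if n < 26:
    vals = 15 % 2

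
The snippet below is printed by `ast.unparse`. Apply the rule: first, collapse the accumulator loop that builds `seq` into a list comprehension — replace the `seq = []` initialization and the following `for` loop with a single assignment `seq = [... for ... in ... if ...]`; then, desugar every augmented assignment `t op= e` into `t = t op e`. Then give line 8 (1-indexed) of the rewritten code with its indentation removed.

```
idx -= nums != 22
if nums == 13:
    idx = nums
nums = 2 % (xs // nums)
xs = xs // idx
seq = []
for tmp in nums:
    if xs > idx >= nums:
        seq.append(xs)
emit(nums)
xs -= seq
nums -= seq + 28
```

Transformed code:
idx = idx - (nums != 22)
if nums == 13:
    idx = nums
nums = 2 % (xs // nums)
xs = xs // idx
seq = [xs for tmp in nums if xs > idx >= nums]
emit(nums)
xs = xs - seq
nums = nums - (seq + 28)

xs = xs - seq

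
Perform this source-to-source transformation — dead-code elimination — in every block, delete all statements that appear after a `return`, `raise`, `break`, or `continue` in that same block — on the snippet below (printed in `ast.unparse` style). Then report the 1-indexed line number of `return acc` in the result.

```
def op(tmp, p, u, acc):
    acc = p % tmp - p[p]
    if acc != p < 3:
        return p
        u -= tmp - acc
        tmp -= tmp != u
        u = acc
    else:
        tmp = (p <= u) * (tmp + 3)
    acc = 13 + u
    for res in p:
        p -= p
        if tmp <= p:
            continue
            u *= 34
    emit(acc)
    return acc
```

13

Transformed code:
def op(tmp, p, u, acc):
    acc = p % tmp - p[p]
    if acc != p < 3:
        return p
    else:
        tmp = (p <= u) * (tmp + 3)
    acc = 13 + u
    for res in p:
        p -= p
        if tmp <= p:
            continue
    emit(acc)
    return acc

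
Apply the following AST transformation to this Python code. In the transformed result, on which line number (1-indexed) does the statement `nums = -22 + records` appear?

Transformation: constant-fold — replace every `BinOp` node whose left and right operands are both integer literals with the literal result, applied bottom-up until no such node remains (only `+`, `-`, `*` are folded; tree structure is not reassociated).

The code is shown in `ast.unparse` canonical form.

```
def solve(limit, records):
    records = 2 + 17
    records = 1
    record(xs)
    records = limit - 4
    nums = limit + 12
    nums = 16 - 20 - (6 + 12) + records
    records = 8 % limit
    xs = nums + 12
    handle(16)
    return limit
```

Transformed code:
def solve(limit, records):
    records = 19
    records = 1
    record(xs)
    records = limit - 4
    nums = limit + 12
    nums = -22 + records
    records = 8 % limit
    xs = nums + 12
    handle(16)
    return limit

7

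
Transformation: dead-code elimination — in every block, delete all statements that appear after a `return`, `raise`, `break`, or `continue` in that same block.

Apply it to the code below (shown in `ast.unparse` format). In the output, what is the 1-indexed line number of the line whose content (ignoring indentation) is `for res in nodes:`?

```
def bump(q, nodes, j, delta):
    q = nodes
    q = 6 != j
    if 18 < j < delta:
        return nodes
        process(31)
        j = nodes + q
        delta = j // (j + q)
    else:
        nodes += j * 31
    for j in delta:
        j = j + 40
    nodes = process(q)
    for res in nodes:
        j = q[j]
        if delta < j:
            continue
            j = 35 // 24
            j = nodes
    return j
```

Transformed code:
def bump(q, nodes, j, delta):
    q = nodes
    q = 6 != j
    if 18 < j < delta:
        return nodes
    else:
        nodes += j * 31
    for j in delta:
        j = j + 40
    nodes = process(q)
    for res in nodes:
        j = q[j]
        if delta < j:
            continue
    return j

11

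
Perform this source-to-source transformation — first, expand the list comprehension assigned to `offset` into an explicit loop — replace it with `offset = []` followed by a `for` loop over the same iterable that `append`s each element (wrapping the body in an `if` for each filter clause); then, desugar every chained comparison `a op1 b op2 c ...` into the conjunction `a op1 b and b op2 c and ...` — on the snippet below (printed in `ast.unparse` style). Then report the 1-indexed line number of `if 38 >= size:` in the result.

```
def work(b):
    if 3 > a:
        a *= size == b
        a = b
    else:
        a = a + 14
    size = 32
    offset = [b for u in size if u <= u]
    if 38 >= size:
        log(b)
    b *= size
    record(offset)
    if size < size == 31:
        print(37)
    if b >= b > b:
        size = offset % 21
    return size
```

Transformed code:
def work(b):
    if 3 > a:
        a *= size == b
        a = b
    else:
        a = a + 14
    size = 32
    offset = []
    for u in size:
        if u <= u:
            offset.append(b)
    if 38 >= size:
        log(b)
    b *= size
    record(offset)
    if size < size and size == 31:
        print(37)
    if b >= b and b > b:
        size = offset % 21
    return size

12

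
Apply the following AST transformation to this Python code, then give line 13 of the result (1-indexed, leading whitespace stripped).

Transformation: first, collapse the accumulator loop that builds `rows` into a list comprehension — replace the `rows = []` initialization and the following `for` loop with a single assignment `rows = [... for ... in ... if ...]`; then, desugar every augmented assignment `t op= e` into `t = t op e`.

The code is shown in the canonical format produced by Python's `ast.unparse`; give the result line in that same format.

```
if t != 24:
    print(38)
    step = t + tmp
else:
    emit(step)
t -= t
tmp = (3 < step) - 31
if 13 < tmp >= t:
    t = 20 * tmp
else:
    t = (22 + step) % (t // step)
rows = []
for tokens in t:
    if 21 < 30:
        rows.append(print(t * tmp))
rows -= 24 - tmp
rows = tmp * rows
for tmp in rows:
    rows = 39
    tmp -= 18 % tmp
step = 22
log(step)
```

Transformed code:
if t != 24:
    print(38)
    step = t + tmp
else:
    emit(step)
t = t - t
tmp = (3 < step) - 31
if 13 < tmp >= t:
    t = 20 * tmp
else:
    t = (22 + step) % (t // step)
rows = [print(t * tmp) for tokens in t if 21 < 30]
rows = rows - (24 - tmp)
rows = tmp * rows
for tmp in rows:
    rows = 39
    tmp = tmp - 18 % tmp
step = 22
log(step)

rows = rows - (24 - tmp)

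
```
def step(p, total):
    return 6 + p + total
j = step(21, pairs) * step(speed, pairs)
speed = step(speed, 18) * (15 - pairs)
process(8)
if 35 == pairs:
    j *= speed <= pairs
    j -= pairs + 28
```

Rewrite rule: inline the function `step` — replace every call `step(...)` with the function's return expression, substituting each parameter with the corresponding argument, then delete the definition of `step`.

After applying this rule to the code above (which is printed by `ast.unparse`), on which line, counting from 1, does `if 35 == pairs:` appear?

4

Transformed code:
j = (6 + 21 + pairs) * (6 + speed + pairs)
speed = (6 + speed + 18) * (15 - pairs)
process(8)
if 35 == pairs:
    j *= speed <= pairs
    j -= pairs + 28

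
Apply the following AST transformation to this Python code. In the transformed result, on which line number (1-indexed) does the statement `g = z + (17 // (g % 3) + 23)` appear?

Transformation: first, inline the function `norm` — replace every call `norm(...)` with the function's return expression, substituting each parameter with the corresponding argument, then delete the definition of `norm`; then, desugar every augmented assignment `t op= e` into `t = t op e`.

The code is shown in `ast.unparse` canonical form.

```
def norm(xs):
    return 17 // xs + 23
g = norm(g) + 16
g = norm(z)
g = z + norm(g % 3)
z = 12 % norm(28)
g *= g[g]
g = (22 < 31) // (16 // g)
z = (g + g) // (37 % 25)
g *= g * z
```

Transformed code:
g = 17 // g + 23 + 16
g = 17 // z + 23
g = z + (17 // (g % 3) + 23)
z = 12 % (17 // 28 + 23)
g = g * g[g]
g = (22 < 31) // (16 // g)
z = (g + g) // (37 % 25)
g = g * (g * z)

3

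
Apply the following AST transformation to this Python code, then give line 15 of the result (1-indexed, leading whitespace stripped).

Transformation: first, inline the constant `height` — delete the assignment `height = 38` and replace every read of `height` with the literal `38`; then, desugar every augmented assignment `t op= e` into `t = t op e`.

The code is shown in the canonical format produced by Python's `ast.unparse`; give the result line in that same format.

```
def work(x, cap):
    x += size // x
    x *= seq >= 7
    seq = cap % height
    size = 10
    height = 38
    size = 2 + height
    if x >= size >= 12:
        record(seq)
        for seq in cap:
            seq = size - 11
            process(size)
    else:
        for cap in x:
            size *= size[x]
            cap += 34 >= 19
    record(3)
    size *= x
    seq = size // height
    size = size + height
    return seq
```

cap = cap + (34 >= 19)

Transformed code:
def work(x, cap):
    x = x + size // x
    x = x * (seq >= 7)
    seq = cap % 38
    size = 10
    size = 2 + 38
    if x >= size >= 12:
        record(seq)
        for seq in cap:
            seq = size - 11
            process(size)
    else:
        for cap in x:
            size = size * size[x]
            cap = cap + (34 >= 19)
    record(3)
    size = size * x
    seq = size // 38
    size = size + 38
    return seq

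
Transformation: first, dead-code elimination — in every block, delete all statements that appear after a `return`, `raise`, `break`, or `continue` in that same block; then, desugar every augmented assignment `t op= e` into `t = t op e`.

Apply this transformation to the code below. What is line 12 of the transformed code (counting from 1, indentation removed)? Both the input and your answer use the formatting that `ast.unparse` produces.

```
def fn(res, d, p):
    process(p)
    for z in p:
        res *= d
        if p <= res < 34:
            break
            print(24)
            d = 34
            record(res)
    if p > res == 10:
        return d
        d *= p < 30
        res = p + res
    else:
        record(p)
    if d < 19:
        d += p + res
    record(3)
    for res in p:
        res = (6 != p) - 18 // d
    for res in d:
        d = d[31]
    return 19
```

Transformed code:
def fn(res, d, p):
    process(p)
    for z in p:
        res = res * d
        if p <= res < 34:
            break
    if p > res == 10:
        return d
    else:
        record(p)
    if d < 19:
        d = d + (p + res)
    record(3)
    for res in p:
        res = (6 != p) - 18 // d
    for res in d:
        d = d[31]
    return 19

d = d + (p + res)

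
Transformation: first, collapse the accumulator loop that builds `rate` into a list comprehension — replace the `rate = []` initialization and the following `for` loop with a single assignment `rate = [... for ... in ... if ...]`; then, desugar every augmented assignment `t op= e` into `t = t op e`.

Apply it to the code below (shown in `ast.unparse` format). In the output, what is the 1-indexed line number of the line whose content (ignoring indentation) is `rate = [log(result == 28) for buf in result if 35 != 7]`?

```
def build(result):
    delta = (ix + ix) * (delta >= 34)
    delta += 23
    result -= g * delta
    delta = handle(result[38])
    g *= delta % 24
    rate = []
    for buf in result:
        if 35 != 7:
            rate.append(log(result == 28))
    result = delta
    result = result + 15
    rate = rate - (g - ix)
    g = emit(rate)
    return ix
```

7

Transformed code:
def build(result):
    delta = (ix + ix) * (delta >= 34)
    delta = delta + 23
    result = result - g * delta
    delta = handle(result[38])
    g = g * (delta % 24)
    rate = [log(result == 28) for buf in result if 35 != 7]
    result = delta
    result = result + 15
    rate = rate - (g - ix)
    g = emit(rate)
    return ix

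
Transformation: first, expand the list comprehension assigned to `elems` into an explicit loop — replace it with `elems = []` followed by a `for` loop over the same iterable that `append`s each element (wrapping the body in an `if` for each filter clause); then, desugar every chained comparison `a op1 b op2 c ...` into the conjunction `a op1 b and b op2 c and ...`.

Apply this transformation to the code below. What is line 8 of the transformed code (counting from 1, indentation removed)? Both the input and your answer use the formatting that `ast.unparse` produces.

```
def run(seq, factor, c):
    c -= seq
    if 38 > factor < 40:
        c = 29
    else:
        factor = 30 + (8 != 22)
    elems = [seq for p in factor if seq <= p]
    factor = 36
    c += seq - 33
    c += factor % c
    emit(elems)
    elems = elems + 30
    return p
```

Transformed code:
def run(seq, factor, c):
    c -= seq
    if 38 > factor and factor < 40:
        c = 29
    else:
        factor = 30 + (8 != 22)
    elems = []
    for p in factor:
        if seq <= p:
            elems.append(seq)
    factor = 36
    c += seq - 33
    c += factor % c
    emit(elems)
    elems = elems + 30
    return p

for p in factor:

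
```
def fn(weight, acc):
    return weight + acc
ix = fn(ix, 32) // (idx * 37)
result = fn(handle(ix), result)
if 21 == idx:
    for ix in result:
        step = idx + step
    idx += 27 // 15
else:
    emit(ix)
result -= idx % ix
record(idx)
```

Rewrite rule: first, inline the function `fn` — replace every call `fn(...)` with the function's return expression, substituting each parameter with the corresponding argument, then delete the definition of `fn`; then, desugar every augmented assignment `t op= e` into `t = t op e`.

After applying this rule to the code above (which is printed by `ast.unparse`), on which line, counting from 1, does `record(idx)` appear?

Transformed code:
ix = (ix + 32) // (idx * 37)
result = handle(ix) + result
if 21 == idx:
    for ix in result:
        step = idx + step
    idx = idx + 27 // 15
else:
    emit(ix)
result = result - idx % ix
record(idx)

10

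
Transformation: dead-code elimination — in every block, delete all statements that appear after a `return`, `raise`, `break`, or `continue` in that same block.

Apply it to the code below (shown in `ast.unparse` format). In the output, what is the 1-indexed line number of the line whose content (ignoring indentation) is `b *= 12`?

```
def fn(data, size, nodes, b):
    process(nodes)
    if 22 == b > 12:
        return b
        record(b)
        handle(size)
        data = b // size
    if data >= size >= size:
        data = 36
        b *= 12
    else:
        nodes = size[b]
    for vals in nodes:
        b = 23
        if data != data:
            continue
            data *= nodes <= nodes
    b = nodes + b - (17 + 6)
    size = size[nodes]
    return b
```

7

Transformed code:
def fn(data, size, nodes, b):
    process(nodes)
    if 22 == b > 12:
        return b
    if data >= size >= size:
        data = 36
        b *= 12
    else:
        nodes = size[b]
    for vals in nodes:
        b = 23
        if data != data:
            continue
    b = nodes + b - (17 + 6)
    size = size[nodes]
    return b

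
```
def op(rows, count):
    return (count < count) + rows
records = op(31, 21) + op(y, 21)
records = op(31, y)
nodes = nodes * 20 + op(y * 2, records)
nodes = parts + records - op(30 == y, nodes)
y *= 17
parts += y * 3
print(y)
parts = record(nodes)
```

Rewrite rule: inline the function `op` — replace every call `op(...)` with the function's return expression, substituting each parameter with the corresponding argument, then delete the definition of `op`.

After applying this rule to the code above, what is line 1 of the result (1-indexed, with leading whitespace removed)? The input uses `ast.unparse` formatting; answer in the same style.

Transformed code:
records = (21 < 21) + 31 + ((21 < 21) + y)
records = (y < y) + 31
nodes = nodes * 20 + ((records < records) + y * 2)
nodes = parts + records - ((nodes < nodes) + (30 == y))
y *= 17
parts += y * 3
print(y)
parts = record(nodes)

records = (21 < 21) + 31 + ((21 < 21) + y)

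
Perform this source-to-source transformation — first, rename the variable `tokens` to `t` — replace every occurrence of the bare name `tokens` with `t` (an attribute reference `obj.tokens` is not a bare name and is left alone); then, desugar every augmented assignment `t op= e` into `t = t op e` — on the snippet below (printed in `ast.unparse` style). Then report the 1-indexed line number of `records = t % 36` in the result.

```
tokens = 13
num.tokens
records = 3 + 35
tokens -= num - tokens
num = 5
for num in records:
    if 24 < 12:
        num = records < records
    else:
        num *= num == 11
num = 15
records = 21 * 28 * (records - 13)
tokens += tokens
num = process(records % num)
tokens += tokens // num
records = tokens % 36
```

Transformed code:
t = 13
num.tokens
records = 3 + 35
t = t - (num - t)
num = 5
for num in records:
    if 24 < 12:
        num = records < records
    else:
        num = num * (num == 11)
num = 15
records = 21 * 28 * (records - 13)
t = t + t
num = process(records % num)
t = t + t // num
records = t % 36

16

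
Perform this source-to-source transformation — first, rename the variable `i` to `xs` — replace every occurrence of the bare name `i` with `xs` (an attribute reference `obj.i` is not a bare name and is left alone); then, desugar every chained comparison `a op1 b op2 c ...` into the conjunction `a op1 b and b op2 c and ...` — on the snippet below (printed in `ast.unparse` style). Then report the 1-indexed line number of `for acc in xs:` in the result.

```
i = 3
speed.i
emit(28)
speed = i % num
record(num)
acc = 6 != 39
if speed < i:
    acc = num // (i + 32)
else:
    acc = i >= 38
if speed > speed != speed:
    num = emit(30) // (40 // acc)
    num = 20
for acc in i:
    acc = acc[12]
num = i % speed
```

Transformed code:
xs = 3
speed.i
emit(28)
speed = xs % num
record(num)
acc = 6 != 39
if speed < xs:
    acc = num // (xs + 32)
else:
    acc = xs >= 38
if speed > speed and speed != speed:
    num = emit(30) // (40 // acc)
    num = 20
for acc in xs:
    acc = acc[12]
num = xs % speed

14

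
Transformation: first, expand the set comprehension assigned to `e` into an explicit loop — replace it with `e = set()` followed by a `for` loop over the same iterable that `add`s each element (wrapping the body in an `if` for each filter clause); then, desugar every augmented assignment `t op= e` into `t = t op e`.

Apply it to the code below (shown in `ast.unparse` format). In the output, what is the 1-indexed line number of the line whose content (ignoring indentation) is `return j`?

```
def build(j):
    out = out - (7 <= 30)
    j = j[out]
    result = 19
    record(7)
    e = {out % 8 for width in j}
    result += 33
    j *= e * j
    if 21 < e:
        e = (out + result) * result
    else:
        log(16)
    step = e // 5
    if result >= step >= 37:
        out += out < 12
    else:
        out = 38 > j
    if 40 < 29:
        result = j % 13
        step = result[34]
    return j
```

23

Transformed code:
def build(j):
    out = out - (7 <= 30)
    j = j[out]
    result = 19
    record(7)
    e = set()
    for width in j:
        e.add(out % 8)
    result = result + 33
    j = j * (e * j)
    if 21 < e:
        e = (out + result) * result
    else:
        log(16)
    step = e // 5
    if result >= step >= 37:
        out = out + (out < 12)
    else:
        out = 38 > j
    if 40 < 29:
        result = j % 13
        step = result[34]
    return j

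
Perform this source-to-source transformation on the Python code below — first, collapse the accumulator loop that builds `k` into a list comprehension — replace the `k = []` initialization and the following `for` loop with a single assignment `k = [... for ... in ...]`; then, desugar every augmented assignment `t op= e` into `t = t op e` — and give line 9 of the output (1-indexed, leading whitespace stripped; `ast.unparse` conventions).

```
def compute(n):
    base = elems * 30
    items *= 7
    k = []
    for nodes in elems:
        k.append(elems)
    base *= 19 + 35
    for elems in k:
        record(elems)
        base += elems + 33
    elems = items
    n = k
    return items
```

Transformed code:
def compute(n):
    base = elems * 30
    items = items * 7
    k = [elems for nodes in elems]
    base = base * (19 + 35)
    for elems in k:
        record(elems)
        base = base + (elems + 33)
    elems = items
    n = k
    return items

elems = items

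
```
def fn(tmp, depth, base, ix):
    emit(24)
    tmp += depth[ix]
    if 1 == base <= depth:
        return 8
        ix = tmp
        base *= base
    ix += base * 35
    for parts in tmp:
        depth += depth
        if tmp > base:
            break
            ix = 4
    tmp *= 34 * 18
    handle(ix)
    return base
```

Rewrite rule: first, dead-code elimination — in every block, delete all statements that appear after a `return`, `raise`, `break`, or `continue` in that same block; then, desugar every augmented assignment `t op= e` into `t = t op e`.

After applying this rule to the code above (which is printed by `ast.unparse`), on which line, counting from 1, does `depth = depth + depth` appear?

Transformed code:
def fn(tmp, depth, base, ix):
    emit(24)
    tmp = tmp + depth[ix]
    if 1 == base <= depth:
        return 8
    ix = ix + base * 35
    for parts in tmp:
        depth = depth + depth
        if tmp > base:
            break
    tmp = tmp * (34 * 18)
    handle(ix)
    return base

8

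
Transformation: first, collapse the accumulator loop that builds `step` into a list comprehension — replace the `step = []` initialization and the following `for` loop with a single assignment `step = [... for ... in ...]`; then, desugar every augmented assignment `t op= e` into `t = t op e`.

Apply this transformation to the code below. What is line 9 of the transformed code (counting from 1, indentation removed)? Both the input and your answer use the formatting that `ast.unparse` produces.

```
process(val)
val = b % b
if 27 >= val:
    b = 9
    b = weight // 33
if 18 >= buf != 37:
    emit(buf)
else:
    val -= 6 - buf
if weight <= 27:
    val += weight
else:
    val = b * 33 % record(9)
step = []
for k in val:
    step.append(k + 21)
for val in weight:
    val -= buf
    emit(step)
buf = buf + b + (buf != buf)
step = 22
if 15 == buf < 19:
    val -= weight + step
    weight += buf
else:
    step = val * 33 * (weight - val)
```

val = val - (6 - buf)

Transformed code:
process(val)
val = b % b
if 27 >= val:
    b = 9
    b = weight // 33
if 18 >= buf != 37:
    emit(buf)
else:
    val = val - (6 - buf)
if weight <= 27:
    val = val + weight
else:
    val = b * 33 % record(9)
step = [k + 21 for k in val]
for val in weight:
    val = val - buf
    emit(step)
buf = buf + b + (buf != buf)
step = 22
if 15 == buf < 19:
    val = val - (weight + step)
    weight = weight + buf
else:
    step = val * 33 * (weight - val)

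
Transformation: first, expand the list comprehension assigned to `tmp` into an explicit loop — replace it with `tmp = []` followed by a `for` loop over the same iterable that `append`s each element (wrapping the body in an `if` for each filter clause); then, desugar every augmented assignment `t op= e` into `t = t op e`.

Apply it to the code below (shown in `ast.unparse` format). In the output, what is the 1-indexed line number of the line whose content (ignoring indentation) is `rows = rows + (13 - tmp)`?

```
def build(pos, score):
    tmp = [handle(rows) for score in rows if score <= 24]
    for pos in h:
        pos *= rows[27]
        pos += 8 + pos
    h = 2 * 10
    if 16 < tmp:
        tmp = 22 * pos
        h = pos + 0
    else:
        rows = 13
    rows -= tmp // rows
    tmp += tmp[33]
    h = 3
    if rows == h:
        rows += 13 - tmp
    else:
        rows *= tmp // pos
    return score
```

19

Transformed code:
def build(pos, score):
    tmp = []
    for score in rows:
        if score <= 24:
            tmp.append(handle(rows))
    for pos in h:
        pos = pos * rows[27]
        pos = pos + (8 + pos)
    h = 2 * 10
    if 16 < tmp:
        tmp = 22 * pos
        h = pos + 0
    else:
        rows = 13
    rows = rows - tmp // rows
    tmp = tmp + tmp[33]
    h = 3
    if rows == h:
        rows = rows + (13 - tmp)
    else:
        rows = rows * (tmp // pos)
    return score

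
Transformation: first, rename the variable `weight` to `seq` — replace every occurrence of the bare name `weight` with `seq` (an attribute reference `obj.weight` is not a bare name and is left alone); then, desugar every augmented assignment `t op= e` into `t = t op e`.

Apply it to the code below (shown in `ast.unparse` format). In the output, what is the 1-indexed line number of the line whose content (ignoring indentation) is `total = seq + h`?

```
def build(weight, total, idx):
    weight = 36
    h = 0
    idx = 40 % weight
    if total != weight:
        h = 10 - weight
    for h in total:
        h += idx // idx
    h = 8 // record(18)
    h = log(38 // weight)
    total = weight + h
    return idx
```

Transformed code:
def build(seq, total, idx):
    seq = 36
    h = 0
    idx = 40 % seq
    if total != seq:
        h = 10 - seq
    for h in total:
        h = h + idx // idx
    h = 8 // record(18)
    h = log(38 // seq)
    total = seq + h
    return idx

11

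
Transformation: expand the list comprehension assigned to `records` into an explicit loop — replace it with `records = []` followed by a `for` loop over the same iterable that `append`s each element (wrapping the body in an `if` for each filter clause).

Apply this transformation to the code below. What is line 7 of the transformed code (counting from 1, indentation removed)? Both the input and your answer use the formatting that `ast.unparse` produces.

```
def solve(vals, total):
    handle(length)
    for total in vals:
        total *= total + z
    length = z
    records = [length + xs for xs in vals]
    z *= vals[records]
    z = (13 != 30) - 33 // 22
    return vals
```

for xs in vals:

Transformed code:
def solve(vals, total):
    handle(length)
    for total in vals:
        total *= total + z
    length = z
    records = []
    for xs in vals:
        records.append(length + xs)
    z *= vals[records]
    z = (13 != 30) - 33 // 22
    return vals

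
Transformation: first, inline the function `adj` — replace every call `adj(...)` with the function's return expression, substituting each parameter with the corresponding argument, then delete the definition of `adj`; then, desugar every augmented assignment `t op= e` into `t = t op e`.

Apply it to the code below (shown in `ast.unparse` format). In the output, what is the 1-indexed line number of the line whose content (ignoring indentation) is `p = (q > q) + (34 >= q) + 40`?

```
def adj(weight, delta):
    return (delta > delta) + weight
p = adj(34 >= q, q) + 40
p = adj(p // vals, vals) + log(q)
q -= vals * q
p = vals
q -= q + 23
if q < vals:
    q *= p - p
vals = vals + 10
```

1

Transformed code:
p = (q > q) + (34 >= q) + 40
p = (vals > vals) + p // vals + log(q)
q = q - vals * q
p = vals
q = q - (q + 23)
if q < vals:
    q = q * (p - p)
vals = vals + 10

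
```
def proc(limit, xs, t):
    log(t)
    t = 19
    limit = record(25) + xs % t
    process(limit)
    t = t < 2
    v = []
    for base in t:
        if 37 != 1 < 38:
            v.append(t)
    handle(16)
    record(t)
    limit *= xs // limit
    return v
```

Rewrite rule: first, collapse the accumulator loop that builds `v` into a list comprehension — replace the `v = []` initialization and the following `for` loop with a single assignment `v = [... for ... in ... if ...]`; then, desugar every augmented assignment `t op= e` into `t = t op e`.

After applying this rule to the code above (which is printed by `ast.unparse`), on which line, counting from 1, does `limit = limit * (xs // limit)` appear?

Transformed code:
def proc(limit, xs, t):
    log(t)
    t = 19
    limit = record(25) + xs % t
    process(limit)
    t = t < 2
    v = [t for base in t if 37 != 1 < 38]
    handle(16)
    record(t)
    limit = limit * (xs // limit)
    return v

10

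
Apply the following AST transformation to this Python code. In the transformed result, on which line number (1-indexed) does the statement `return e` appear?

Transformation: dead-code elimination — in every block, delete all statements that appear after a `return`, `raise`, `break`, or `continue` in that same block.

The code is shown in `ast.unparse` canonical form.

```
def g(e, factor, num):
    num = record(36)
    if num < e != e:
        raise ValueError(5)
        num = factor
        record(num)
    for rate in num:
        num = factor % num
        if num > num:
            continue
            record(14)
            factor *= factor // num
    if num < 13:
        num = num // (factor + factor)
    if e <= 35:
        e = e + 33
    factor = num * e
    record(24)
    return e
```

15

Transformed code:
def g(e, factor, num):
    num = record(36)
    if num < e != e:
        raise ValueError(5)
    for rate in num:
        num = factor % num
        if num > num:
            continue
    if num < 13:
        num = num // (factor + factor)
    if e <= 35:
        e = e + 33
    factor = num * e
    record(24)
    return e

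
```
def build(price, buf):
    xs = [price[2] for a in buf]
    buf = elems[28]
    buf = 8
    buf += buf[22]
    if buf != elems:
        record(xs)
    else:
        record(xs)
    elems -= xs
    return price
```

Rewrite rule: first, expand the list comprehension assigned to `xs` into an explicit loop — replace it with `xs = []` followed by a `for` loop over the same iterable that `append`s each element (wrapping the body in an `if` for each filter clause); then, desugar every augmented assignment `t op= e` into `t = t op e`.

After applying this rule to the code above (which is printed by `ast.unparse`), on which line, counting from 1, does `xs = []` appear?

2

Transformed code:
def build(price, buf):
    xs = []
    for a in buf:
        xs.append(price[2])
    buf = elems[28]
    buf = 8
    buf = buf + buf[22]
    if buf != elems:
        record(xs)
    else:
        record(xs)
    elems = elems - xs
    return price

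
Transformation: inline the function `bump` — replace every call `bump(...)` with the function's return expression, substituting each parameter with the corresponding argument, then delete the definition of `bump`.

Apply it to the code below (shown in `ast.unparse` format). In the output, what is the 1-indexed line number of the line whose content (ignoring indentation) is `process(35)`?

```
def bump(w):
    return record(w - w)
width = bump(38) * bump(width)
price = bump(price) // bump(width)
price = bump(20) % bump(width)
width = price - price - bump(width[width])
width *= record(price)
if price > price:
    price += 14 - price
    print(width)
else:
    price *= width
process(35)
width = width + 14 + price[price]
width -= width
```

Transformed code:
width = record(38 - 38) * record(width - width)
price = record(price - price) // record(width - width)
price = record(20 - 20) % record(width - width)
width = price - price - record(width[width] - width[width])
width *= record(price)
if price > price:
    price += 14 - price
    print(width)
else:
    price *= width
process(35)
width = width + 14 + price[price]
width -= width

11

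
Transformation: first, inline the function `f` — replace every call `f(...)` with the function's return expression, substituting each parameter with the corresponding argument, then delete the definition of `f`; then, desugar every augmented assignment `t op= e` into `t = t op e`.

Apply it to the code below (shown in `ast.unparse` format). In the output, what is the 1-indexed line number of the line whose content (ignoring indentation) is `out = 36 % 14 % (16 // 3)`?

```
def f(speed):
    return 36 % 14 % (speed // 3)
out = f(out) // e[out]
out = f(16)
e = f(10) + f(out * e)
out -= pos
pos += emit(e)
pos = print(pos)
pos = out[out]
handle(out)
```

2

Transformed code:
out = 36 % 14 % (out // 3) // e[out]
out = 36 % 14 % (16 // 3)
e = 36 % 14 % (10 // 3) + 36 % 14 % (out * e // 3)
out = out - pos
pos = pos + emit(e)
pos = print(pos)
pos = out[out]
handle(out)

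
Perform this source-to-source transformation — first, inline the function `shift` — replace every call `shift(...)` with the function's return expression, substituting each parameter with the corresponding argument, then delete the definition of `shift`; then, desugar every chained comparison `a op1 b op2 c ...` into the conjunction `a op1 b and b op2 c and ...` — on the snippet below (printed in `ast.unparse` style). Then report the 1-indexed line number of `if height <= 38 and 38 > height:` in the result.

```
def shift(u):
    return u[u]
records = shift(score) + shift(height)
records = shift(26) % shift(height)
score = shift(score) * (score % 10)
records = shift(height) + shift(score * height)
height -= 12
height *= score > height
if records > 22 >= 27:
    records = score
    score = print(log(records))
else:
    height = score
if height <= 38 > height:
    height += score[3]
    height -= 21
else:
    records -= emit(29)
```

12

Transformed code:
records = score[score] + height[height]
records = 26[26] % height[height]
score = score[score] * (score % 10)
records = height[height] + (score * height)[score * height]
height -= 12
height *= score > height
if records > 22 and 22 >= 27:
    records = score
    score = print(log(records))
else:
    height = score
if height <= 38 and 38 > height:
    height += score[3]
    height -= 21
else:
    records -= emit(29)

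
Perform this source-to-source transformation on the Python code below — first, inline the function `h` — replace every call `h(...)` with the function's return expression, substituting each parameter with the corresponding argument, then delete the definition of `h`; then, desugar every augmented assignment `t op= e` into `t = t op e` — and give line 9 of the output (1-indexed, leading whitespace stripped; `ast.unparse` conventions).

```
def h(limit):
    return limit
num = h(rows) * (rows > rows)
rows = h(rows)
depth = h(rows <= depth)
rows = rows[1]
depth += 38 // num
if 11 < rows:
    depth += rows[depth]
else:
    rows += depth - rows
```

rows = rows + (depth - rows)

Transformed code:
num = rows * (rows > rows)
rows = rows
depth = rows <= depth
rows = rows[1]
depth = depth + 38 // num
if 11 < rows:
    depth = depth + rows[depth]
else:
    rows = rows + (depth - rows)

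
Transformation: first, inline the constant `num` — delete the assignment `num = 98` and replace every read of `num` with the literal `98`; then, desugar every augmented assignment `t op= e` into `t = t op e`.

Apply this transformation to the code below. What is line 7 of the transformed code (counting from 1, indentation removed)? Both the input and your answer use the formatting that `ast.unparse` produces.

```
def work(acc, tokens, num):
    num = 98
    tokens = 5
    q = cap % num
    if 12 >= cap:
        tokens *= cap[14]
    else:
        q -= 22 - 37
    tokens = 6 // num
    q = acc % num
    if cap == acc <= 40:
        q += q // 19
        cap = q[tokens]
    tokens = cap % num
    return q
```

q = q - (22 - 37)

Transformed code:
def work(acc, tokens, num):
    tokens = 5
    q = cap % 98
    if 12 >= cap:
        tokens = tokens * cap[14]
    else:
        q = q - (22 - 37)
    tokens = 6 // 98
    q = acc % 98
    if cap == acc <= 40:
        q = q + q // 19
        cap = q[tokens]
    tokens = cap % 98
    return q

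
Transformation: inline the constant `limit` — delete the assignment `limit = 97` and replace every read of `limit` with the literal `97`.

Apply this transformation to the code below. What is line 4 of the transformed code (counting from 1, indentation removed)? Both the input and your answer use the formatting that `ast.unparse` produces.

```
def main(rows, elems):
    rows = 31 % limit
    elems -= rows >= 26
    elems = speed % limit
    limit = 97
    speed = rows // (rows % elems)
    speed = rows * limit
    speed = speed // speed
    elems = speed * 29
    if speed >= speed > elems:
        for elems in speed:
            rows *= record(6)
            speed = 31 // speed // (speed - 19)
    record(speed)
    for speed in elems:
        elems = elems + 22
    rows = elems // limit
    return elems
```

elems = speed % 97

Transformed code:
def main(rows, elems):
    rows = 31 % 97
    elems -= rows >= 26
    elems = speed % 97
    speed = rows // (rows % elems)
    speed = rows * 97
    speed = speed // speed
    elems = speed * 29
    if speed >= speed > elems:
        for elems in speed:
            rows *= record(6)
            speed = 31 // speed // (speed - 19)
    record(speed)
    for speed in elems:
        elems = elems + 22
    rows = elems // 97
    return elems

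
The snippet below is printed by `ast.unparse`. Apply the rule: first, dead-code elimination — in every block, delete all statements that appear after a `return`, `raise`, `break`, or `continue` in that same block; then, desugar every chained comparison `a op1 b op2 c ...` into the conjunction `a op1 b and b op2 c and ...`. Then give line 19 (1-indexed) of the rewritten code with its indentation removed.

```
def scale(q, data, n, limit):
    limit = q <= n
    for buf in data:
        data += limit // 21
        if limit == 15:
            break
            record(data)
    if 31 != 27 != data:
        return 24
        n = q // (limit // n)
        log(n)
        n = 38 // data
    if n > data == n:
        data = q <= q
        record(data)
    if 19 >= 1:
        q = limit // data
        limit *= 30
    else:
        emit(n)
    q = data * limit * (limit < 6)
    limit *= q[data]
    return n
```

Transformed code:
def scale(q, data, n, limit):
    limit = q <= n
    for buf in data:
        data += limit // 21
        if limit == 15:
            break
    if 31 != 27 and 27 != data:
        return 24
    if n > data and data == n:
        data = q <= q
        record(data)
    if 19 >= 1:
        q = limit // data
        limit *= 30
    else:
        emit(n)
    q = data * limit * (limit < 6)
    limit *= q[data]
    return n

return n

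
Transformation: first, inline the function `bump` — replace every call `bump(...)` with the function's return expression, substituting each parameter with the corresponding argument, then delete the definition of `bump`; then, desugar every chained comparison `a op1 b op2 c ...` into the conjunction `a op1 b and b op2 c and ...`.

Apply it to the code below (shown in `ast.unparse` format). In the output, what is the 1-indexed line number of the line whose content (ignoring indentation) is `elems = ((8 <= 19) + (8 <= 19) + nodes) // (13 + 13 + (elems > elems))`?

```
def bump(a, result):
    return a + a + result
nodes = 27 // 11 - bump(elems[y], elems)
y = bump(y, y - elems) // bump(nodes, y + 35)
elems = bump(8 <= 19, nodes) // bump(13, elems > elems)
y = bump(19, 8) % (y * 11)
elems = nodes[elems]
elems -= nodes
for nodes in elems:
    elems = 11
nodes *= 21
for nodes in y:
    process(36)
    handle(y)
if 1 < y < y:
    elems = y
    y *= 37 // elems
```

3

Transformed code:
nodes = 27 // 11 - (elems[y] + elems[y] + elems)
y = (y + y + (y - elems)) // (nodes + nodes + (y + 35))
elems = ((8 <= 19) + (8 <= 19) + nodes) // (13 + 13 + (elems > elems))
y = (19 + 19 + 8) % (y * 11)
elems = nodes[elems]
elems -= nodes
for nodes in elems:
    elems = 11
nodes *= 21
for nodes in y:
    process(36)
    handle(y)
if 1 < y and y < y:
    elems = y
    y *= 37 // elems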